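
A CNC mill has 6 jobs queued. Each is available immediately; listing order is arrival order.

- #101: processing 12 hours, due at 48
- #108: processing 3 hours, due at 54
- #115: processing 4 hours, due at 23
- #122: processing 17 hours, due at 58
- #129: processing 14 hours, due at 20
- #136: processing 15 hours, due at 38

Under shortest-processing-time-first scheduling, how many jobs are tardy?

3

SPT (increasing processing time): #108 #115 #101 #129 #136 #122.
#108: 0→3, due 54, tardiness 0
#115: 3→7, due 23, tardiness 0
#101: 7→19, due 48, tardiness 0
#129: 19→33, due 20, tardiness 13
#136: 33→48, due 38, tardiness 10
#122: 48→65, due 58, tardiness 7
Late jobs: 3.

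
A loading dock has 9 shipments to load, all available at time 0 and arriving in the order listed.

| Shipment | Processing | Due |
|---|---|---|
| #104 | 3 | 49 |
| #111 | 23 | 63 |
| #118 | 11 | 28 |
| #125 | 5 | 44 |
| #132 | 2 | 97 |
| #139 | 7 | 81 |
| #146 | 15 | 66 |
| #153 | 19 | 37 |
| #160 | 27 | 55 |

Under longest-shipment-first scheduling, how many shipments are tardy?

LPT (decreasing processing time): #160 #111 #153 #146 #118 #139 #125 #104 #132.
#160: 0→27, due 55, tardiness 0
#111: 27→50, due 63, tardiness 0
#153: 50→69, due 37, tardiness 32
#146: 69→84, due 66, tardiness 18
#118: 84→95, due 28, tardiness 67
#139: 95→102, due 81, tardiness 21
#125: 102→107, due 44, tardiness 63
#104: 107→110, due 49, tardiness 61
#132: 110→112, due 97, tardiness 15
Late shipments: 7.

7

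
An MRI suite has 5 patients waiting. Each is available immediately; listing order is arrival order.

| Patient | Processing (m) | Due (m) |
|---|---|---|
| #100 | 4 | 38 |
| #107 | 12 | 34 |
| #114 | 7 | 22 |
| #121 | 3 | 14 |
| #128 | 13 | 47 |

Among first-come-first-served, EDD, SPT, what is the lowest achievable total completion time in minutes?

FIFO (arrival order): #100 #107 #114 #121 #128.
#100: 0→4
#107: 4→16
#114: 16→23
#121: 23→26
#128: 26→39
Sum = 4+16+23+26+39 = 108.
EDD (increasing due date): #121 #114 #107 #100 #128.
#121: 0→3
#114: 3→10
#107: 10→22
#100: 22→26
#128: 26→39
Sum = 3+10+22+26+39 = 100.
SPT (increasing processing time): #121 #100 #114 #107 #128.
#121: 0→3
#100: 3→7
#114: 7→14
#107: 14→26
#128: 26→39
Sum = 3+7+14+26+39 = 89.
FIFO 108, EDD 100, SPT 89 → minimum 89.

89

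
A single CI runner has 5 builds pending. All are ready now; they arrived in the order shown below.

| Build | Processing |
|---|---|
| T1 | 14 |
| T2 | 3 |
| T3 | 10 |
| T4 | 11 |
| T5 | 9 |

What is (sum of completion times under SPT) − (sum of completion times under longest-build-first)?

SPT (increasing processing time): T2 T5 T3 T4 T1.
T2: 0→3
T5: 3→12
T3: 12→22
T4: 22→33
T1: 33→47
Sum = 3+12+22+33+47 = 117.
LPT (decreasing processing time): T1 T4 T3 T5 T2.
T1: 0→14
T4: 14→25
T3: 25→35
T5: 35→44
T2: 44→47
Sum = 14+25+35+44+47 = 165.
Difference = 117 − 165 = -48.

-48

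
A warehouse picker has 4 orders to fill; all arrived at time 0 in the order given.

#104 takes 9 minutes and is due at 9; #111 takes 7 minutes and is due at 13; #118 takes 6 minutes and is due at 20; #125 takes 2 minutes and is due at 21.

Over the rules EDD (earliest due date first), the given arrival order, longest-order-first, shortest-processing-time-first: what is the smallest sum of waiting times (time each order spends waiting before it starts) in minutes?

EDD (increasing due date): #104 #111 #118 #125.
#104: waits 0, runs 0→9
#111: waits 9, runs 9→16
#118: waits 16, runs 16→22
#125: waits 22, runs 22→24
Sum = 0+9+16+22 = 47.
FIFO (arrival order): #104 #111 #118 #125.
#104: waits 0, runs 0→9
#111: waits 9, runs 9→16
#118: waits 16, runs 16→22
#125: waits 22, runs 22→24
Sum = 0+9+16+22 = 47.
LPT (decreasing processing time): #104 #111 #118 #125.
#104: waits 0, runs 0→9
#111: waits 9, runs 9→16
#118: waits 16, runs 16→22
#125: waits 22, runs 22→24
Sum = 0+9+16+22 = 47.
SPT (increasing processing time): #125 #118 #111 #104.
#125: waits 0, runs 0→2
#118: waits 2, runs 2→8
#111: waits 8, runs 8→15
#104: waits 15, runs 15→24
Sum = 0+2+8+15 = 25.
EDD 47, FIFO 47, LPT 47, SPT 25 → minimum 25.

25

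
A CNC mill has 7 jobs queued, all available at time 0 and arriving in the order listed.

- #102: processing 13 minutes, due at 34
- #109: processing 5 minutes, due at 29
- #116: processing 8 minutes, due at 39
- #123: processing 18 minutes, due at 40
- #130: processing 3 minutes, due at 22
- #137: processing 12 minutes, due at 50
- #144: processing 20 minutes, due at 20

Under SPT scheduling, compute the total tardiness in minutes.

85

SPT (increasing processing time): #130 #109 #116 #137 #102 #123 #144.
#130: 0→3, due 22, tardiness 0
#109: 3→8, due 29, tardiness 0
#116: 8→16, due 39, tardiness 0
#137: 16→28, due 50, tardiness 0
#102: 28→41, due 34, tardiness 7
#123: 41→59, due 40, tardiness 19
#144: 59→79, due 20, tardiness 59
Sum = 0+0+0+0+7+19+59 = 85.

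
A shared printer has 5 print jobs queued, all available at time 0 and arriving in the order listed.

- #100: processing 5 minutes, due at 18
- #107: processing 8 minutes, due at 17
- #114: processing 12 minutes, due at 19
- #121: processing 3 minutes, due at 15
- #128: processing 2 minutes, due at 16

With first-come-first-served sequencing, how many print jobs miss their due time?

3

FIFO (arrival order): #100 #107 #114 #121 #128.
#100: 0→5, due 18, tardiness 0
#107: 5→13, due 17, tardiness 0
#114: 13→25, due 19, tardiness 6
#121: 25→28, due 15, tardiness 13
#128: 28→30, due 16, tardiness 14
Late print jobs: 3.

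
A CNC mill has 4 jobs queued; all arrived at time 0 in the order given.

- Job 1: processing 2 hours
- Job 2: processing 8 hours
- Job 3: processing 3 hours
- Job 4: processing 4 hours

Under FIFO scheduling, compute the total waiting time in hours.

25

FIFO (arrival order): Job 1 Job 2 Job 3 Job 4.
Job 1: waits 0, runs 0→2
Job 2: waits 2, runs 2→10
Job 3: waits 10, runs 10→13
Job 4: waits 13, runs 13→17
Sum = 0+2+10+13 = 25.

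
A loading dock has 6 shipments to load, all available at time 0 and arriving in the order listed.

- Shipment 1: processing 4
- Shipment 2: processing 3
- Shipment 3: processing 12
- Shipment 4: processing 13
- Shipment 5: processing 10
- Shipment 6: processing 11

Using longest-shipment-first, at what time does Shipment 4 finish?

LPT (decreasing processing time): Shipment 4 Shipment 3 Shipment 6 Shipment 5 Shipment 1 Shipment 2.
Shipment 4: 0→13

13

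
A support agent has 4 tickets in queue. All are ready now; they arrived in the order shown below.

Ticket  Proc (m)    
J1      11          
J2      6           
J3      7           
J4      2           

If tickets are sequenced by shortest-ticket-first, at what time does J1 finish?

26

SPT (increasing processing time): J4 J2 J3 J1.
J4: 0→2
J2: 2→8
J3: 8→15
J1: 15→26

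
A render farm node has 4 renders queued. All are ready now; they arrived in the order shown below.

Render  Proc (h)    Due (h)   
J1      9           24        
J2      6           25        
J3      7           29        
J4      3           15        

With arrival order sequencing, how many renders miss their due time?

1

FIFO (arrival order): J1 J2 J3 J4.
J1: 0→9, due 24, tardiness 0
J2: 9→15, due 25, tardiness 0
J3: 15→22, due 29, tardiness 0
J4: 22→25, due 15, tardiness 10
Late renders: 1.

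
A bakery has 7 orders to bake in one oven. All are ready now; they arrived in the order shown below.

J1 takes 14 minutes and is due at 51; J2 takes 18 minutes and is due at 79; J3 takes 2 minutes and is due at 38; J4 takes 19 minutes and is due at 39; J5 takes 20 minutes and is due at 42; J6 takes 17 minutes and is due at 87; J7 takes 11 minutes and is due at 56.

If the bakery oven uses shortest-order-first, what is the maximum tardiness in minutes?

SPT (increasing processing time): J3 J7 J1 J6 J2 J4 J5.
J3: 0→2, due 38, tardiness 0
J7: 2→13, due 56, tardiness 0
J1: 13→27, due 51, tardiness 0
J6: 27→44, due 87, tardiness 0
J2: 44→62, due 79, tardiness 0
J4: 62→81, due 39, tardiness 42
J5: 81→101, due 42, tardiness 59
Maximum = 59.

59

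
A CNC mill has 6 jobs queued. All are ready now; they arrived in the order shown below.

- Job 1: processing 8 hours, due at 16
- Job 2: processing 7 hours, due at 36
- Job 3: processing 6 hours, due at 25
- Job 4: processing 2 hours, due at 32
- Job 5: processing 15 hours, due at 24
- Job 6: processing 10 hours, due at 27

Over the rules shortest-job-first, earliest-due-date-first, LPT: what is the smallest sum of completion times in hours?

SPT (increasing processing time): Job 4 Job 3 Job 2 Job 1 Job 6 Job 5.
Job 4: 0→2
Job 3: 2→8
Job 2: 8→15
Job 1: 15→23
Job 6: 23→33
Job 5: 33→48
Sum = 2+8+15+23+33+48 = 129.
EDD (increasing due date): Job 1 Job 5 Job 3 Job 6 Job 4 Job 2.
Job 1: 0→8
Job 5: 8→23
Job 3: 23→29
Job 6: 29→39
Job 4: 39→41
Job 2: 41→48
Sum = 8+23+29+39+41+48 = 188.
LPT (decreasing processing time): Job 5 Job 6 Job 1 Job 2 Job 3 Job 4.
Job 5: 0→15
Job 6: 15→25
Job 1: 25→33
Job 2: 33→40
Job 3: 40→46
Job 4: 46→48
Sum = 15+25+33+40+46+48 = 207.
SPT 129, EDD 188, LPT 207 → minimum 129.

129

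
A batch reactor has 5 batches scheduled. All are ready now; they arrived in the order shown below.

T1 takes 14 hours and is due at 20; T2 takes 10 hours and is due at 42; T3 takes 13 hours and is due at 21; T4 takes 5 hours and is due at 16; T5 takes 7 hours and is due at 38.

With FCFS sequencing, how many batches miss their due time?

FIFO (arrival order): T1 T2 T3 T4 T5.
T1: 0→14, due 20, tardiness 0
T2: 14→24, due 42, tardiness 0
T3: 24→37, due 21, tardiness 16
T4: 37→42, due 16, tardiness 26
T5: 42→49, due 38, tardiness 11
Late batches: 3.

3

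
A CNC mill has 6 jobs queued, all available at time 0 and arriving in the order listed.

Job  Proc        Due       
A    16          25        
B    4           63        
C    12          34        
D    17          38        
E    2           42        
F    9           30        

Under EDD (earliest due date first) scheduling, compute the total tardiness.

EDD (increasing due date): A F C D E B.
A: 0→16, due 25, tardiness 0
F: 16→25, due 30, tardiness 0
C: 25→37, due 34, tardiness 3
D: 37→54, due 38, tardiness 16
E: 54→56, due 42, tardiness 14
B: 56→60, due 63, tardiness 0
Sum = 0+0+3+16+14+0 = 33.

33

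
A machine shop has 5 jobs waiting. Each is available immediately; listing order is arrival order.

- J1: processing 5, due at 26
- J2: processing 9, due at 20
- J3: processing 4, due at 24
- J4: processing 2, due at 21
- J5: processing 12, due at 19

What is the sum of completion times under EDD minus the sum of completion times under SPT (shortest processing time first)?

EDD (increasing due date): J5 J2 J4 J3 J1.
J5: 0→12
J2: 12→21
J4: 21→23
J3: 23→27
J1: 27→32
Sum = 12+21+23+27+32 = 115.
SPT (increasing processing time): J4 J3 J1 J2 J5.
J4: 0→2
J3: 2→6
J1: 6→11
J2: 11→20
J5: 20→32
Sum = 2+6+11+20+32 = 71.
Difference = 115 − 71 = 44.

44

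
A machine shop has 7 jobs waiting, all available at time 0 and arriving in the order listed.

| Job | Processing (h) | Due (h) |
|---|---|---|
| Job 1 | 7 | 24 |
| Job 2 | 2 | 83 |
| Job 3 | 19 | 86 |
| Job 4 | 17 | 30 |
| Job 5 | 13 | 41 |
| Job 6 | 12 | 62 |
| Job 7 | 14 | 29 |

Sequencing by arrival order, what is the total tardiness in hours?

95

FIFO (arrival order): Job 1 Job 2 Job 3 Job 4 Job 5 Job 6 Job 7.
Job 1: 0→7, due 24, tardiness 0
Job 2: 7→9, due 83, tardiness 0
Job 3: 9→28, due 86, tardiness 0
Job 4: 28→45, due 30, tardiness 15
Job 5: 45→58, due 41, tardiness 17
Job 6: 58→70, due 62, tardiness 8
Job 7: 70→84, due 29, tardiness 55
Sum = 0+0+0+15+17+8+55 = 95.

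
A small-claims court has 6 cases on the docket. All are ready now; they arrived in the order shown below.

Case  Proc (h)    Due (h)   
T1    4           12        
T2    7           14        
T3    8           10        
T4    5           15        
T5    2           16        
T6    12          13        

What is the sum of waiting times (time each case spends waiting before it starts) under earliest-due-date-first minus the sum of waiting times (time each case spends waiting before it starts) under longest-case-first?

EDD (increasing due date): T3 T1 T6 T2 T4 T5.
T3: waits 0, runs 0→8
T1: waits 8, runs 8→12
T6: waits 12, runs 12→24
T2: waits 24, runs 24→31
T4: waits 31, runs 31→36
T5: waits 36, runs 36→38
Sum = 0+8+12+24+31+36 = 111.
LPT (decreasing processing time): T6 T3 T2 T4 T1 T5.
T6: waits 0, runs 0→12
T3: waits 12, runs 12→20
T2: waits 20, runs 20→27
T4: waits 27, runs 27→32
T1: waits 32, runs 32→36
T5: waits 36, runs 36→38
Sum = 0+12+20+27+32+36 = 127.
Difference = 111 − 127 = -16.

-16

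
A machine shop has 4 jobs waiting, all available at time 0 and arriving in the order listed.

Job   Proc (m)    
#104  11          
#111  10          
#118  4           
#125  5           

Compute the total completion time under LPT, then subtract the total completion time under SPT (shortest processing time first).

26

LPT (decreasing processing time): #104 #111 #125 #118.
#104: 0→11
#111: 11→21
#125: 21→26
#118: 26→30
Sum = 11+21+26+30 = 88.
SPT (increasing processing time): #118 #125 #111 #104.
#118: 0→4
#125: 4→9
#111: 9→19
#104: 19→30
Sum = 4+9+19+30 = 62.
Difference = 88 − 62 = 26.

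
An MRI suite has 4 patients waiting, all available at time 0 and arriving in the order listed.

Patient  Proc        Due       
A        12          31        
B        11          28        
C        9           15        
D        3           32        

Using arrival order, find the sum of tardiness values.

20

FIFO (arrival order): A B C D.
A: 0→12, due 31, tardiness 0
B: 12→23, due 28, tardiness 0
C: 23→32, due 15, tardiness 17
D: 32→35, due 32, tardiness 3
Sum = 0+0+17+3 = 20.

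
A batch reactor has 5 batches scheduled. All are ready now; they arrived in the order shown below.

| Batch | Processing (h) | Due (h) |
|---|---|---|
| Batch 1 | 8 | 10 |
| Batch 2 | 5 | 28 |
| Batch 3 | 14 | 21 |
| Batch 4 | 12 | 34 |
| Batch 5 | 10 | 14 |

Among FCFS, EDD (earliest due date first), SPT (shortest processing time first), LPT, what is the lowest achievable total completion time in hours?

FIFO (arrival order): Batch 1 Batch 2 Batch 3 Batch 4 Batch 5.
Batch 1: 0→8
Batch 2: 8→13
Batch 3: 13→27
Batch 4: 27→39
Batch 5: 39→49
Sum = 8+13+27+39+49 = 136.
EDD (increasing due date): Batch 1 Batch 5 Batch 3 Batch 2 Batch 4.
Batch 1: 0→8
Batch 5: 8→18
Batch 3: 18→32
Batch 2: 32→37
Batch 4: 37→49
Sum = 8+18+32+37+49 = 144.
SPT (increasing processing time): Batch 2 Batch 1 Batch 5 Batch 4 Batch 3.
Batch 2: 0→5
Batch 1: 5→13
Batch 5: 13→23
Batch 4: 23→35
Batch 3: 35→49
Sum = 5+13+23+35+49 = 125.
LPT (decreasing processing time): Batch 3 Batch 4 Batch 5 Batch 1 Batch 2.
Batch 3: 0→14
Batch 4: 14→26
Batch 5: 26→36
Batch 1: 36→44
Batch 2: 44→49
Sum = 14+26+36+44+49 = 169.
FIFO 136, EDD 144, SPT 125, LPT 169 → minimum 125.

125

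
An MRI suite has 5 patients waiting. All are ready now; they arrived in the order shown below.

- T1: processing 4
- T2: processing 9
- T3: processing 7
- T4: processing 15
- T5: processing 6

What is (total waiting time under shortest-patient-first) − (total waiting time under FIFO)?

SPT (increasing processing time): T1 T5 T3 T2 T4.
T1: waits 0, runs 0→4
T5: waits 4, runs 4→10
T3: waits 10, runs 10→17
T2: waits 17, runs 17→26
T4: waits 26, runs 26→41
Sum = 0+4+10+17+26 = 57.
FIFO (arrival order): T1 T2 T3 T4 T5.
T1: waits 0, runs 0→4
T2: waits 4, runs 4→13
T3: waits 13, runs 13→20
T4: waits 20, runs 20→35
T5: waits 35, runs 35→41
Sum = 0+4+13+20+35 = 72.
Difference = 57 − 72 = -15.

-15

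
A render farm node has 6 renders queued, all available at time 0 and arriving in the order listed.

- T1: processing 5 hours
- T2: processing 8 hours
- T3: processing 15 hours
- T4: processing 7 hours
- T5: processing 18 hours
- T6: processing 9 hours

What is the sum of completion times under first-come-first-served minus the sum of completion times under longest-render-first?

FIFO (arrival order): T1 T2 T3 T4 T5 T6.
T1: 0→5
T2: 5→13
T3: 13→28
T4: 28→35
T5: 35→53
T6: 53→62
Sum = 5+13+28+35+53+62 = 196.
LPT (decreasing processing time): T5 T3 T6 T2 T4 T1.
T5: 0→18
T3: 18→33
T6: 33→42
T2: 42→50
T4: 50→57
T1: 57→62
Sum = 18+33+42+50+57+62 = 262.
Difference = 196 − 262 = -66.

-66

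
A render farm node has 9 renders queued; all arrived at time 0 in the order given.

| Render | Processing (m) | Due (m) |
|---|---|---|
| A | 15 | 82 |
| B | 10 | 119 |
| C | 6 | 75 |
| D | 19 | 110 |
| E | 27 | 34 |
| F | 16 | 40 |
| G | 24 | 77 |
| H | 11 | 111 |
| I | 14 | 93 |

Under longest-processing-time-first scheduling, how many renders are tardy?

LPT (decreasing processing time): E G D F A I H B C.
E: 0→27, due 34, tardiness 0
G: 27→51, due 77, tardiness 0
D: 51→70, due 110, tardiness 0
F: 70→86, due 40, tardiness 46
A: 86→101, due 82, tardiness 19
I: 101→115, due 93, tardiness 22
H: 115→126, due 111, tardiness 15
B: 126→136, due 119, tardiness 17
C: 136→142, due 75, tardiness 67
Late renders: 6.

6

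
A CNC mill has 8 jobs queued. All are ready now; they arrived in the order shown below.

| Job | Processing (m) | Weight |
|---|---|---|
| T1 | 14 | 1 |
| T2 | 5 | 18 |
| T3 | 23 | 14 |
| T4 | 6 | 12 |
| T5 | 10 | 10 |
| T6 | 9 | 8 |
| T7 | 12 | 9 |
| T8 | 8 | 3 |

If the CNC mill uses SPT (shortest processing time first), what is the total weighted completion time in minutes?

SPT (increasing processing time): T2 T4 T8 T6 T5 T7 T1 T3.
T2: finishes 5, weight 18, w·C = 90
T4: finishes 11, weight 12, w·C = 132
T8: finishes 19, weight 3, w·C = 57
T6: finishes 28, weight 8, w·C = 224
T5: finishes 38, weight 10, w·C = 380
T7: finishes 50, weight 9, w·C = 450
T1: finishes 64, weight 1, w·C = 64
T3: finishes 87, weight 14, w·C = 1218
Sum = 90+132+57+224+380+450+64+1218 = 2615.

2615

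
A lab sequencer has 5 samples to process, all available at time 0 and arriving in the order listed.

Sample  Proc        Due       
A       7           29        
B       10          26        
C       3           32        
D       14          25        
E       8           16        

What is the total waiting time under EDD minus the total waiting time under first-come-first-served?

23

EDD (increasing due date): E D B A C.
E: waits 0, runs 0→8
D: waits 8, runs 8→22
B: waits 22, runs 22→32
A: waits 32, runs 32→39
C: waits 39, runs 39→42
Sum = 0+8+22+32+39 = 101.
FIFO (arrival order): A B C D E.
A: waits 0, runs 0→7
B: waits 7, runs 7→17
C: waits 17, runs 17→20
D: waits 20, runs 20→34
E: waits 34, runs 34→42
Sum = 0+7+17+20+34 = 78.
Difference = 101 − 78 = 23.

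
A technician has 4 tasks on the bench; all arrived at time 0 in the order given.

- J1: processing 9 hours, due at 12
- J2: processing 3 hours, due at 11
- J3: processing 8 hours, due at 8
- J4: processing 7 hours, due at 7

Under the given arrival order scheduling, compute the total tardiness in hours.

33

FIFO (arrival order): J1 J2 J3 J4.
J1: 0→9, due 12, tardiness 0
J2: 9→12, due 11, tardiness 1
J3: 12→20, due 8, tardiness 12
J4: 20→27, due 7, tardiness 20
Sum = 0+1+12+20 = 33.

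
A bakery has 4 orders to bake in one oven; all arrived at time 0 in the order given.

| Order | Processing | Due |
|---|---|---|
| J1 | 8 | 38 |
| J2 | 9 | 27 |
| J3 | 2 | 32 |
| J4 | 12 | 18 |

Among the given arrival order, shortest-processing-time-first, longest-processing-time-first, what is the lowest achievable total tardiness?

FIFO (arrival order): J1 J2 J3 J4.
J1: 0→8, due 38, tardiness 0
J2: 8→17, due 27, tardiness 0
J3: 17→19, due 32, tardiness 0
J4: 19→31, due 18, tardiness 13
Sum = 0+0+0+13 = 13.
SPT (increasing processing time): J3 J1 J2 J4.
J3: 0→2, due 32, tardiness 0
J1: 2→10, due 38, tardiness 0
J2: 10→19, due 27, tardiness 0
J4: 19→31, due 18, tardiness 13
Sum = 0+0+0+13 = 13.
LPT (decreasing processing time): J4 J2 J1 J3.
J4: 0→12, due 18, tardiness 0
J2: 12→21, due 27, tardiness 0
J1: 21→29, due 38, tardiness 0
J3: 29→31, due 32, tardiness 0
Sum = 0+0+0+0 = 0.
FIFO 13, SPT 13, LPT 0 → minimum 0.

0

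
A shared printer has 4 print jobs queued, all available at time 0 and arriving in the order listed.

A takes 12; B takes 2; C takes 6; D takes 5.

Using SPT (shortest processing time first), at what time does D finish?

SPT (increasing processing time): B D C A.
B: 0→2
D: 2→7

7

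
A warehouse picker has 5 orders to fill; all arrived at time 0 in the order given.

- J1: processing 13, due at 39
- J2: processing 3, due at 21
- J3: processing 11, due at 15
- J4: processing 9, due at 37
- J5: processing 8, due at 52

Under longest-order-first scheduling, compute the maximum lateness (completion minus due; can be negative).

LPT (decreasing processing time): J1 J3 J4 J5 J2.
J1: 0→13, due 39, lateness -26
J3: 13→24, due 15, lateness 9
J4: 24→33, due 37, lateness -4
J5: 33→41, due 52, lateness -11
J2: 41→44, due 21, lateness 23
Maximum = 23.

23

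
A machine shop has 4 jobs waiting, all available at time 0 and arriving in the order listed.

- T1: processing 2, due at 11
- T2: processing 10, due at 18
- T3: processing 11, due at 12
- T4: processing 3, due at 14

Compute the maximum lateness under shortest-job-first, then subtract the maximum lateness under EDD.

6

SPT (increasing processing time): T1 T4 T2 T3.
T1: 0→2, due 11, lateness -9
T4: 2→5, due 14, lateness -9
T2: 5→15, due 18, lateness -3
T3: 15→26, due 12, lateness 14
Maximum = 14.
EDD (increasing due date): T1 T3 T4 T2.
T1: 0→2, due 11, lateness -9
T3: 2→13, due 12, lateness 1
T4: 13→16, due 14, lateness 2
T2: 16→26, due 18, lateness 8
Maximum = 8.
Difference = 14 − 8 = 6.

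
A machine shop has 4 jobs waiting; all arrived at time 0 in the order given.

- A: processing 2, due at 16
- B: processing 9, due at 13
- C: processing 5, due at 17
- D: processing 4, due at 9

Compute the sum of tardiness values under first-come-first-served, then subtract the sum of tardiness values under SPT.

FIFO (arrival order): A B C D.
A: 0→2, due 16, tardiness 0
B: 2→11, due 13, tardiness 0
C: 11→16, due 17, tardiness 0
D: 16→20, due 9, tardiness 11
Sum = 0+0+0+11 = 11.
SPT (increasing processing time): A D C B.
A: 0→2, due 16, tardiness 0
D: 2→6, due 9, tardiness 0
C: 6→11, due 17, tardiness 0
B: 11→20, due 13, tardiness 7
Sum = 0+0+0+7 = 7.
Difference = 11 − 7 = 4.

4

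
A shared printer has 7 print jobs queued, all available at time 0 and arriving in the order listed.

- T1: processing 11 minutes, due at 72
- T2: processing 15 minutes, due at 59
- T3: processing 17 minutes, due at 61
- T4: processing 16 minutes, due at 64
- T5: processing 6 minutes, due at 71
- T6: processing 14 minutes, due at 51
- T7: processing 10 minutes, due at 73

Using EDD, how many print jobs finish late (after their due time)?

EDD (increasing due date): T6 T2 T3 T4 T5 T1 T7.
T6: 0→14, due 51, tardiness 0
T2: 14→29, due 59, tardiness 0
T3: 29→46, due 61, tardiness 0
T4: 46→62, due 64, tardiness 0
T5: 62→68, due 71, tardiness 0
T1: 68→79, due 72, tardiness 7
T7: 79→89, due 73, tardiness 16
Late print jobs: 2.

2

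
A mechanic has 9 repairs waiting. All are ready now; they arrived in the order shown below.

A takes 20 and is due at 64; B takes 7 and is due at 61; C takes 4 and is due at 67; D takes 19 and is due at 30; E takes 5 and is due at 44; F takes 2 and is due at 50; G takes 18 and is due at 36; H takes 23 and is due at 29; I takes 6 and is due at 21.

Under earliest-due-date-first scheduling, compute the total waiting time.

EDD (increasing due date): I H D G E F B A C.
I: waits 0, runs 0→6
H: waits 6, runs 6→29
D: waits 29, runs 29→48
G: waits 48, runs 48→66
E: waits 66, runs 66→71
F: waits 71, runs 71→73
B: waits 73, runs 73→80
A: waits 80, runs 80→100
C: waits 100, runs 100→104
Sum = 0+6+29+48+66+71+73+80+100 = 473.

473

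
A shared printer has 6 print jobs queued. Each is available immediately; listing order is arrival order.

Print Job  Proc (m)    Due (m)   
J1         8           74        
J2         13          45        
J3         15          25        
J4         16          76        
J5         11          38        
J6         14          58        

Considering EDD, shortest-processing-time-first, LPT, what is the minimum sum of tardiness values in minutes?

EDD (increasing due date): J3 J5 J2 J6 J1 J4.
J3: 0→15, due 25, tardiness 0
J5: 15→26, due 38, tardiness 0
J2: 26→39, due 45, tardiness 0
J6: 39→53, due 58, tardiness 0
J1: 53→61, due 74, tardiness 0
J4: 61→77, due 76, tardiness 1
Sum = 0+0+0+0+0+1 = 1.
SPT (increasing processing time): J1 J5 J2 J6 J3 J4.
J1: 0→8, due 74, tardiness 0
J5: 8→19, due 38, tardiness 0
J2: 19→32, due 45, tardiness 0
J6: 32→46, due 58, tardiness 0
J3: 46→61, due 25, tardiness 36
J4: 61→77, due 76, tardiness 1
Sum = 0+0+0+0+36+1 = 37.
LPT (decreasing processing time): J4 J3 J6 J2 J5 J1.
J4: 0→16, due 76, tardiness 0
J3: 16→31, due 25, tardiness 6
J6: 31→45, due 58, tardiness 0
J2: 45→58, due 45, tardiness 13
J5: 58→69, due 38, tardiness 31
J1: 69→77, due 74, tardiness 3
Sum = 0+6+0+13+31+3 = 53.
EDD 1, SPT 37, LPT 53 → minimum 1.

1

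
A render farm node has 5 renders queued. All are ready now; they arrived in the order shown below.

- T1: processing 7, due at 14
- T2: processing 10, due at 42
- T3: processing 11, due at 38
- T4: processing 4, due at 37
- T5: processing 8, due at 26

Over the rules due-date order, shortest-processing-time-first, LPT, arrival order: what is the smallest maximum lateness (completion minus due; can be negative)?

-2

EDD (increasing due date): T1 T5 T4 T3 T2.
T1: 0→7, due 14, lateness -7
T5: 7→15, due 26, lateness -11
T4: 15→19, due 37, lateness -18
T3: 19→30, due 38, lateness -8
T2: 30→40, due 42, lateness -2
Maximum = -2.
SPT (increasing processing time): T4 T1 T5 T2 T3.
T4: 0→4, due 37, lateness -33
T1: 4→11, due 14, lateness -3
T5: 11→19, due 26, lateness -7
T2: 19→29, due 42, lateness -13
T3: 29→40, due 38, lateness 2
Maximum = 2.
LPT (decreasing processing time): T3 T2 T5 T1 T4.
T3: 0→11, due 38, lateness -27
T2: 11→21, due 42, lateness -21
T5: 21→29, due 26, lateness 3
T1: 29→36, due 14, lateness 22
T4: 36→40, due 37, lateness 3
Maximum = 22.
FIFO (arrival order): T1 T2 T3 T4 T5.
T1: 0→7, due 14, lateness -7
T2: 7→17, due 42, lateness -25
T3: 17→28, due 38, lateness -10
T4: 28→32, due 37, lateness -5
T5: 32→40, due 26, lateness 14
Maximum = 14.
EDD -2, SPT 2, LPT 22, FIFO 14 → minimum -2.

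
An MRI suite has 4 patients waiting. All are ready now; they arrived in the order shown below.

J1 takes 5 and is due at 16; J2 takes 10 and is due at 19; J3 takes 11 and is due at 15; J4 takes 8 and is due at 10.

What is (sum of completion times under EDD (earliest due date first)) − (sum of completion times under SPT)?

EDD (increasing due date): J4 J3 J1 J2.
J4: 0→8
J3: 8→19
J1: 19→24
J2: 24→34
Sum = 8+19+24+34 = 85.
SPT (increasing processing time): J1 J4 J2 J3.
J1: 0→5
J4: 5→13
J2: 13→23
J3: 23→34
Sum = 5+13+23+34 = 75.
Difference = 85 − 75 = 10.

10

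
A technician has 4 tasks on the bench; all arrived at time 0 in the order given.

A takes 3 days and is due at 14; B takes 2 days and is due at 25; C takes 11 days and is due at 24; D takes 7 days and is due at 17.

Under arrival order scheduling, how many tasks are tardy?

1

FIFO (arrival order): A B C D.
A: 0→3, due 14, tardiness 0
B: 3→5, due 25, tardiness 0
C: 5→16, due 24, tardiness 0
D: 16→23, due 17, tardiness 6
Late tasks: 1.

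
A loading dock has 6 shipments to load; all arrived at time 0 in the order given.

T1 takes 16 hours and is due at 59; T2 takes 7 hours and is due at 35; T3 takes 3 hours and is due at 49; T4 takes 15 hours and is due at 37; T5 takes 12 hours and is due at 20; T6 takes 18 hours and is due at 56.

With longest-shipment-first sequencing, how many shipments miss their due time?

4

LPT (decreasing processing time): T6 T1 T4 T5 T2 T3.
T6: 0→18, due 56, tardiness 0
T1: 18→34, due 59, tardiness 0
T4: 34→49, due 37, tardiness 12
T5: 49→61, due 20, tardiness 41
T2: 61→68, due 35, tardiness 33
T3: 68→71, due 49, tardiness 22
Late shipments: 4.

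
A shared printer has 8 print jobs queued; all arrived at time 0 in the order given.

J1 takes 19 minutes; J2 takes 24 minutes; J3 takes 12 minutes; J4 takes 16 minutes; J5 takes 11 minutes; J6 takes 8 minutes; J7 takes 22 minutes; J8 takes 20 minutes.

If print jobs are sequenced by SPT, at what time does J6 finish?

SPT (increasing processing time): J6 J5 J3 J4 J1 J8 J7 J2.
J6: 0→8

8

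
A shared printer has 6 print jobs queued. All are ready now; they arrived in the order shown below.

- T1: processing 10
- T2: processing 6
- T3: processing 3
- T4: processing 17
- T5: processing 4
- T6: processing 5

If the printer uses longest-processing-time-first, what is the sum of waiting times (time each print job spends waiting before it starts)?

LPT (decreasing processing time): T4 T1 T2 T6 T5 T3.
T4: waits 0, runs 0→17
T1: waits 17, runs 17→27
T2: waits 27, runs 27→33
T6: waits 33, runs 33→38
T5: waits 38, runs 38→42
T3: waits 42, runs 42→45
Sum = 0+17+27+33+38+42 = 157.

157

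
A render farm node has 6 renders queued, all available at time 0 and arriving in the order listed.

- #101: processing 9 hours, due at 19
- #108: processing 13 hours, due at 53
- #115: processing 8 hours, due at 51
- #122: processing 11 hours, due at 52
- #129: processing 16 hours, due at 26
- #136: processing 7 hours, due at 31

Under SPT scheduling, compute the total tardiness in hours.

SPT (increasing processing time): #136 #115 #101 #122 #108 #129.
#136: 0→7, due 31, tardiness 0
#115: 7→15, due 51, tardiness 0
#101: 15→24, due 19, tardiness 5
#122: 24→35, due 52, tardiness 0
#108: 35→48, due 53, tardiness 0
#129: 48→64, due 26, tardiness 38
Sum = 0+0+5+0+0+38 = 43.

43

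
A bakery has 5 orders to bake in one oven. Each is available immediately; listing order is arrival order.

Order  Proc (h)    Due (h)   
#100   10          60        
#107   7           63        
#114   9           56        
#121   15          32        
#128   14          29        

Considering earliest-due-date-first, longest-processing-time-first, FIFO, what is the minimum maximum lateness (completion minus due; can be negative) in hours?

-3

EDD (increasing due date): #128 #121 #114 #100 #107.
#128: 0→14, due 29, lateness -15
#121: 14→29, due 32, lateness -3
#114: 29→38, due 56, lateness -18
#100: 38→48, due 60, lateness -12
#107: 48→55, due 63, lateness -8
Maximum = -3.
LPT (decreasing processing time): #121 #128 #100 #114 #107.
#121: 0→15, due 32, lateness -17
#128: 15→29, due 29, lateness 0
#100: 29→39, due 60, lateness -21
#114: 39→48, due 56, lateness -8
#107: 48→55, due 63, lateness -8
Maximum = 0.
FIFO (arrival order): #100 #107 #114 #121 #128.
#100: 0→10, due 60, lateness -50
#107: 10→17, due 63, lateness -46
#114: 17→26, due 56, lateness -30
#121: 26→41, due 32, lateness 9
#128: 41→55, due 29, lateness 26
Maximum = 26.
EDD -3, LPT 0, FIFO 26 → minimum -3.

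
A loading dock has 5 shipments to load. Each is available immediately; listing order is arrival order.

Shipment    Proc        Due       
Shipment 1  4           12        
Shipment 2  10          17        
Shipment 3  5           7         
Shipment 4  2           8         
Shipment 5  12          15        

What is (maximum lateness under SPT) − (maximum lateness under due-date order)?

SPT (increasing processing time): Shipment 4 Shipment 1 Shipment 3 Shipment 2 Shipment 5.
Shipment 4: 0→2, due 8, lateness -6
Shipment 1: 2→6, due 12, lateness -6
Shipment 3: 6→11, due 7, lateness 4
Shipment 2: 11→21, due 17, lateness 4
Shipment 5: 21→33, due 15, lateness 18
Maximum = 18.
EDD (increasing due date): Shipment 3 Shipment 4 Shipment 1 Shipment 5 Shipment 2.
Shipment 3: 0→5, due 7, lateness -2
Shipment 4: 5→7, due 8, lateness -1
Shipment 1: 7→11, due 12, lateness -1
Shipment 5: 11→23, due 15, lateness 8
Shipment 2: 23→33, due 17, lateness 16
Maximum = 16.
Difference = 18 − 16 = 2.

2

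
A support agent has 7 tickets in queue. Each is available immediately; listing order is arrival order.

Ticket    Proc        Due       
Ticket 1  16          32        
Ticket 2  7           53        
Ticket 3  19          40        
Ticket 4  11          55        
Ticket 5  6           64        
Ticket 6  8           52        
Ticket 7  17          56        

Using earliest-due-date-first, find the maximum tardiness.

EDD (increasing due date): Ticket 1 Ticket 3 Ticket 6 Ticket 2 Ticket 4 Ticket 7 Ticket 5.
Ticket 1: 0→16, due 32, tardiness 0
Ticket 3: 16→35, due 40, tardiness 0
Ticket 6: 35→43, due 52, tardiness 0
Ticket 2: 43→50, due 53, tardiness 0
Ticket 4: 50→61, due 55, tardiness 6
Ticket 7: 61→78, due 56, tardiness 22
Ticket 5: 78→84, due 64, tardiness 20
Maximum = 22.

22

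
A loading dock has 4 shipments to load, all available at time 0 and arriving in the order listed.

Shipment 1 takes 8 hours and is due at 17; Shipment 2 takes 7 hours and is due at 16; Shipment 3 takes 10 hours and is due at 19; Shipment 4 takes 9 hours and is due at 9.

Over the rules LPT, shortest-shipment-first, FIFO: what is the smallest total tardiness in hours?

30

LPT (decreasing processing time): Shipment 3 Shipment 4 Shipment 1 Shipment 2.
Shipment 3: 0→10, due 19, tardiness 0
Shipment 4: 10→19, due 9, tardiness 10
Shipment 1: 19→27, due 17, tardiness 10
Shipment 2: 27→34, due 16, tardiness 18
Sum = 0+10+10+18 = 38.
SPT (increasing processing time): Shipment 2 Shipment 1 Shipment 4 Shipment 3.
Shipment 2: 0→7, due 16, tardiness 0
Shipment 1: 7→15, due 17, tardiness 0
Shipment 4: 15→24, due 9, tardiness 15
Shipment 3: 24→34, due 19, tardiness 15
Sum = 0+0+15+15 = 30.
FIFO (arrival order): Shipment 1 Shipment 2 Shipment 3 Shipment 4.
Shipment 1: 0→8, due 17, tardiness 0
Shipment 2: 8→15, due 16, tardiness 0
Shipment 3: 15→25, due 19, tardiness 6
Shipment 4: 25→34, due 9, tardiness 25
Sum = 0+0+6+25 = 31.
LPT 38, SPT 30, FIFO 31 → minimum 30.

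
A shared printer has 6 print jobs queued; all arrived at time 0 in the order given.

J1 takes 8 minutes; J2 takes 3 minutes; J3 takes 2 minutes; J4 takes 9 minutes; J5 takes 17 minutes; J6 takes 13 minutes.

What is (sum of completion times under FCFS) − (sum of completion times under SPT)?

FIFO (arrival order): J1 J2 J3 J4 J5 J6.
J1: 0→8
J2: 8→11
J3: 11→13
J4: 13→22
J5: 22→39
J6: 39→52
Sum = 8+11+13+22+39+52 = 145.
SPT (increasing processing time): J3 J2 J1 J4 J6 J5.
J3: 0→2
J2: 2→5
J1: 5→13
J4: 13→22
J6: 22→35
J5: 35→52
Sum = 2+5+13+22+35+52 = 129.
Difference = 145 − 129 = 16.

16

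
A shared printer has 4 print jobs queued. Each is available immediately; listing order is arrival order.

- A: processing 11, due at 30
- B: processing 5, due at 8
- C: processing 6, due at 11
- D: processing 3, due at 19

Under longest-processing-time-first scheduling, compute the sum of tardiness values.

26

LPT (decreasing processing time): A C B D.
A: 0→11, due 30, tardiness 0
C: 11→17, due 11, tardiness 6
B: 17→22, due 8, tardiness 14
D: 22→25, due 19, tardiness 6
Sum = 0+6+14+6 = 26.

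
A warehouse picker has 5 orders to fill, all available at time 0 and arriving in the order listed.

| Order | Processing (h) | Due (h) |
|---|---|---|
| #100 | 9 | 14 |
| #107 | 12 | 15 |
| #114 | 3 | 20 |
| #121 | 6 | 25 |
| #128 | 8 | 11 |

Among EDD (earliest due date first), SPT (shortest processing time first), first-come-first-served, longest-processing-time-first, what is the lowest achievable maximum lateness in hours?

EDD (increasing due date): #128 #100 #107 #114 #121.
#128: 0→8, due 11, lateness -3
#100: 8→17, due 14, lateness 3
#107: 17→29, due 15, lateness 14
#114: 29→32, due 20, lateness 12
#121: 32→38, due 25, lateness 13
Maximum = 14.
SPT (increasing processing time): #114 #121 #128 #100 #107.
#114: 0→3, due 20, lateness -17
#121: 3→9, due 25, lateness -16
#128: 9→17, due 11, lateness 6
#100: 17→26, due 14, lateness 12
#107: 26→38, due 15, lateness 23
Maximum = 23.
FIFO (arrival order): #100 #107 #114 #121 #128.
#100: 0→9, due 14, lateness -5
#107: 9→21, due 15, lateness 6
#114: 21→24, due 20, lateness 4
#121: 24→30, due 25, lateness 5
#128: 30→38, due 11, lateness 27
Maximum = 27.
LPT (decreasing processing time): #107 #100 #128 #121 #114.
#107: 0→12, due 15, lateness -3
#100: 12→21, due 14, lateness 7
#128: 21→29, due 11, lateness 18
#121: 29→35, due 25, lateness 10
#114: 35→38, due 20, lateness 18
Maximum = 18.
EDD 14, SPT 23, FIFO 27, LPT 18 → minimum 14.

14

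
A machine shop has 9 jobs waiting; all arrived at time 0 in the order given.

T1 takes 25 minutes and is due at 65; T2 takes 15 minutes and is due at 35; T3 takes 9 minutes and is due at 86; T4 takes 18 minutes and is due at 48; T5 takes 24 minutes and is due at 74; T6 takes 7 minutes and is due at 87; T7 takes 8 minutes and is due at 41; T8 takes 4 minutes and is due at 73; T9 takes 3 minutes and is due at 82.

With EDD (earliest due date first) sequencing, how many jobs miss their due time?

EDD (increasing due date): T2 T7 T4 T1 T8 T5 T9 T3 T6.
T2: 0→15, due 35, tardiness 0
T7: 15→23, due 41, tardiness 0
T4: 23→41, due 48, tardiness 0
T1: 41→66, due 65, tardiness 1
T8: 66→70, due 73, tardiness 0
T5: 70→94, due 74, tardiness 20
T9: 94→97, due 82, tardiness 15
T3: 97→106, due 86, tardiness 20
T6: 106→113, due 87, tardiness 26
Late jobs: 5.

5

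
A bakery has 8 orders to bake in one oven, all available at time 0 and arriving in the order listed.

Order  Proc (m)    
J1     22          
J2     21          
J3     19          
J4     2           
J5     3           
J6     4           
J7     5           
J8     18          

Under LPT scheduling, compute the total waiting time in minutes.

LPT (decreasing processing time): J1 J2 J3 J8 J7 J6 J5 J4.
J1: waits 0, runs 0→22
J2: waits 22, runs 22→43
J3: waits 43, runs 43→62
J8: waits 62, runs 62→80
J7: waits 80, runs 80→85
J6: waits 85, runs 85→89
J5: waits 89, runs 89→92
J4: waits 92, runs 92→94
Sum = 0+22+43+62+80+85+89+92 = 473.

473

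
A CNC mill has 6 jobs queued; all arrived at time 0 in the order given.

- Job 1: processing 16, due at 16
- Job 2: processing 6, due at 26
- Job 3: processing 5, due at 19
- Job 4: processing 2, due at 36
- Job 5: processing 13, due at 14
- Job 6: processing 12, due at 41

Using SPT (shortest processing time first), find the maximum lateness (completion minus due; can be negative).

SPT (increasing processing time): Job 4 Job 3 Job 2 Job 6 Job 5 Job 1.
Job 4: 0→2, due 36, lateness -34
Job 3: 2→7, due 19, lateness -12
Job 2: 7→13, due 26, lateness -13
Job 6: 13→25, due 41, lateness -16
Job 5: 25→38, due 14, lateness 24
Job 1: 38→54, due 16, lateness 38
Maximum = 38.

38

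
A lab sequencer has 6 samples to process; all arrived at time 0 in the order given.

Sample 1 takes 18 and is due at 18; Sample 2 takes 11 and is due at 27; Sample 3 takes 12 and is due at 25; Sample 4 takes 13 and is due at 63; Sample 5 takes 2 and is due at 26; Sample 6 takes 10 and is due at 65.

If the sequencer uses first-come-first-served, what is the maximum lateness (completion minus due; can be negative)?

30

FIFO (arrival order): Sample 1 Sample 2 Sample 3 Sample 4 Sample 5 Sample 6.
Sample 1: 0→18, due 18, lateness 0
Sample 2: 18→29, due 27, lateness 2
Sample 3: 29→41, due 25, lateness 16
Sample 4: 41→54, due 63, lateness -9
Sample 5: 54→56, due 26, lateness 30
Sample 6: 56→66, due 65, lateness 1
Maximum = 30.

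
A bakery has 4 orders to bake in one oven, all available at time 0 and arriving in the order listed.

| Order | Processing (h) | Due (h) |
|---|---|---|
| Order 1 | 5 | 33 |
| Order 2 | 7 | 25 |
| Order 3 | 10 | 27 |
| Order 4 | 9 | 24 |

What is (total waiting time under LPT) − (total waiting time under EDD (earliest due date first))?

LPT (decreasing processing time): Order 3 Order 4 Order 2 Order 1.
Order 3: waits 0, runs 0→10
Order 4: waits 10, runs 10→19
Order 2: waits 19, runs 19→26
Order 1: waits 26, runs 26→31
Sum = 0+10+19+26 = 55.
EDD (increasing due date): Order 4 Order 2 Order 3 Order 1.
Order 4: waits 0, runs 0→9
Order 2: waits 9, runs 9→16
Order 3: waits 16, runs 16→26
Order 1: waits 26, runs 26→31
Sum = 0+9+16+26 = 51.
Difference = 55 − 51 = 4.

4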